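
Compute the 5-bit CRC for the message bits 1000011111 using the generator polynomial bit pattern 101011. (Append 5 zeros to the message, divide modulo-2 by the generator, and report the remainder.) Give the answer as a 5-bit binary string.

Append 5 zeros: 100001111100000. Divide by 101011 (XOR where the leading bit is 1):
  pos 0: 100001 XOR 101011 = 001010
  pos 2: 101011 XOR 101011 = 000000
  pos 8: 110000 XOR 101011 = 011011
  pos 9: 110110 XOR 101011 = 011101
Remainder (last 5 bits) = 11101. This is the CRC / FCS.

11101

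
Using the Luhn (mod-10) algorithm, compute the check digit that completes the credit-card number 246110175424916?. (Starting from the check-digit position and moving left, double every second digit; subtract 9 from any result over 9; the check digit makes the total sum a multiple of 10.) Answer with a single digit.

1

Partial digits right→left: 6 1 9 4 2 4 5 7 1 0 1 1 6 4 2
Double every second digit counting from the check-digit position (so the 1st, 3rd, 5th, ... of the partial from the right).
  doubled (with −9 where >9): 3 9 4 1 2 2 3 4 → sum 28
  kept as-is: 1 4 4 7 0 1 4 → sum 21
Total = 28 + 21 = 49.
Check digit = (10 − (49 mod 10)) mod 10 = 1.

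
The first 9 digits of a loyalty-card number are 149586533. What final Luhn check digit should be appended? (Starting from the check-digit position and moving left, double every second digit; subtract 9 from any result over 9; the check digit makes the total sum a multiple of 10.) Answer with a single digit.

7

Partial digits right→left: 3 3 5 6 8 5 9 4 1
Double every second digit counting from the check-digit position (so the 1st, 3rd, 5th, ... of the partial from the right).
  doubled (with −9 where >9): 6 1 7 9 2 → sum 25
  kept as-is: 3 6 5 4 → sum 18
Total = 25 + 18 = 43.
Check digit = (10 − (43 mod 10)) mod 10 = 7.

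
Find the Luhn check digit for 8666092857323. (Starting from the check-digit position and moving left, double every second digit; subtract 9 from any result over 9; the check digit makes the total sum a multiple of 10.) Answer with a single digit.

5

Partial digits right→left: 3 2 3 7 5 8 2 9 0 6 6 6 8
Double every second digit counting from the check-digit position (so the 1st, 3rd, 5th, ... of the partial from the right).
  doubled (with −9 where >9): 6 6 1 4 0 3 7 → sum 27
  kept as-is: 2 7 8 9 6 6 → sum 38
Total = 27 + 38 = 65.
Check digit = (10 − (65 mod 10)) mod 10 = 5.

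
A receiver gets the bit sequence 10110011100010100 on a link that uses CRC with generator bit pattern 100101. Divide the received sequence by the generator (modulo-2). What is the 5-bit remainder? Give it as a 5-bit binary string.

Modulo-2 division of 10110011100010100 by 100101:
  pos 0: 101100 XOR 100101 = 001001
  pos 2: 100111 XOR 100101 = 000010
  pos 6: 101000 XOR 100101 = 001101
  pos 8: 110110 XOR 100101 = 010011
  pos 9: 100111 XOR 100101 = 000010
Remainder = 01000 (nonzero — an error is detected).

01000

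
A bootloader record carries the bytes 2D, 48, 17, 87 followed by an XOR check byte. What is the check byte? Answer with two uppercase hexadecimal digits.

F5

XOR the bytes together:
  start with 0x2D
  0x2D ⊕ 0x48 = 0x65
  0x65 ⊕ 0x17 = 0x72
  0x72 ⊕ 0x87 = 0xF5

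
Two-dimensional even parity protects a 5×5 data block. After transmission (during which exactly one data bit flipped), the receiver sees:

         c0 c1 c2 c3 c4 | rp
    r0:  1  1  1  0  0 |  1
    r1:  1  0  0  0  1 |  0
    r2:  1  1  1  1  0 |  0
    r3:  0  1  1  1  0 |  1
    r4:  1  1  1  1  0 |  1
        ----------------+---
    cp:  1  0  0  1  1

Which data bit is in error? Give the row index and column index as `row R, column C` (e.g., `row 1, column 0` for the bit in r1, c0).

row 4, column 0

Recompute each row's even parity and compare to rp:
  r0: data parity 1, sent rp 1 → ok
  r1: data parity 0, sent rp 0 → ok
  r2: data parity 0, sent rp 0 → ok
  r3: data parity 1, sent rp 1 → ok
  r4: data parity 0, sent rp 1 → mismatch
Recompute each column's even parity and compare to cp:
  c0: data parity 0, sent cp 1 → mismatch
  c1: data parity 0, sent cp 0 → ok
  c2: data parity 0, sent cp 0 → ok
  c3: data parity 1, sent cp 1 → ok
  c4: data parity 1, sent cp 1 → ok
Exactly one row (r4) and one column (c0) fail → the flipped bit is at their intersection.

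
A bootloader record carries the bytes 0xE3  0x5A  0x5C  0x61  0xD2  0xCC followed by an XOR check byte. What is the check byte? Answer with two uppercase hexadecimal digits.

XOR the bytes together:
  start with 0xE3
  0xE3 ⊕ 0x5A = 0xB9
  0xB9 ⊕ 0x5C = 0xE5
  0xE5 ⊕ 0x61 = 0x84
  0x84 ⊕ 0xD2 = 0x56
  0x56 ⊕ 0xCC = 0x9A

9A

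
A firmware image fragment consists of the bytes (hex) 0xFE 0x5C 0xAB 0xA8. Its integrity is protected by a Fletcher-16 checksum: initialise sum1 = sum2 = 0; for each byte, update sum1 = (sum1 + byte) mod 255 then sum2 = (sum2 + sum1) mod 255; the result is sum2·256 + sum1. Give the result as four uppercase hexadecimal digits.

Running sums (mod 255):
  after byte 0 (0xFE): sum1=254, sum2=254
  after byte 1 (0x5C): sum1=91, sum2=90
  after byte 2 (0xAB): sum1=7, sum2=97
  after byte 3 (0xA8): sum1=175, sum2=17
Checksum = sum2·256 + sum1 = 17·256 + 175 = 4527 = 0x11AF.

11AF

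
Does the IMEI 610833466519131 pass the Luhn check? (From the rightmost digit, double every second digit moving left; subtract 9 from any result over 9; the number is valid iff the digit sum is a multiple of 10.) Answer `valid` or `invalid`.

invalid

From the right, keep odd positions and double even positions (subtract 9 from any doubled value over 9):
  doubled (positions 2,4,...): 6 9 1 3 6 7 2 → sum 34
  kept (positions 1,3,...): 1 1 1 6 4 3 0 6 → sum 22
Total = 56.
56 mod 10 = 6, so the number is invalid.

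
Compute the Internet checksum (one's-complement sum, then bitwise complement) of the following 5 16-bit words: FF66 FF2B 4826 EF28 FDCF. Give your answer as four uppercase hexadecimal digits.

One's-complement addition (fold any carry out of bit 15 back into bit 0):
  0xFF66 + 0xFF2B = 0x1FE91 → wrap carry → 0xFE92
  0xFE92 + 0x4826 = 0x146B8 → wrap carry → 0x46B9
  0x46B9 + 0xEF28 = 0x135E1 → wrap carry → 0x35E2
  0x35E2 + 0xFDCF = 0x133B1 → wrap carry → 0x33B2
One's-complement sum = 0x33B2.
Checksum = ~0x33B2 & 0xFFFF = 0xCC4D.

CC4D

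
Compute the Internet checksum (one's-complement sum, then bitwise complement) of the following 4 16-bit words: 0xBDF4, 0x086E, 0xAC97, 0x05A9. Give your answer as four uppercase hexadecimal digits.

One's-complement addition (fold any carry out of bit 15 back into bit 0):
  0xBDF4 + 0x086E = 0x0C662
  0xC662 + 0xAC97 = 0x172F9 → wrap carry → 0x72FA
  0x72FA + 0x05A9 = 0x078A3
One's-complement sum = 0x78A3.
Checksum = ~0x78A3 & 0xFFFF = 0x875C.

875C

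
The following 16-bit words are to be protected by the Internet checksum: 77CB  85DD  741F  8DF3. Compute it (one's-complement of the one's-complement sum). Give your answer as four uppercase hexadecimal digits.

0044

One's-complement addition (fold any carry out of bit 15 back into bit 0):
  0x77CB + 0x85DD = 0x0FDA8
  0xFDA8 + 0x741F = 0x171C7 → wrap carry → 0x71C8
  0x71C8 + 0x8DF3 = 0x0FFBB
One's-complement sum = 0xFFBB.
Checksum = ~0xFFBB & 0xFFFF = 0x0044.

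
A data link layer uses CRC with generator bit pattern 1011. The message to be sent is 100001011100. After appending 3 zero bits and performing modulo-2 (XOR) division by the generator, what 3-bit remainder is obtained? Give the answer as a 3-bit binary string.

110

Append 3 zeros: 100001011100000. Divide by 1011 (XOR where the leading bit is 1):
  pos 0: 1000 XOR 1011 = 0011
  pos 2: 1101 XOR 1011 = 0110
  pos 3: 1100 XOR 1011 = 0111
  pos 4: 1111 XOR 1011 = 0100
  pos 5: 1001 XOR 1011 = 0010
  pos 7: 1010 XOR 1011 = 0001
  pos 10: 1000 XOR 1011 = 0011
Remainder (last 3 bits) = 110. This is the CRC / FCS.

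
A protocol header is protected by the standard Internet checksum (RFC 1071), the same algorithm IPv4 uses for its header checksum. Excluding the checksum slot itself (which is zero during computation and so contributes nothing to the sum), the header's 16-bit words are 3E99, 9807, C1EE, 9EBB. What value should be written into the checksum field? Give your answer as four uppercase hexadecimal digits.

C8B4

One's-complement addition (fold any carry out of bit 15 back into bit 0):
  0x3E99 + 0x9807 = 0x0D6A0
  0xD6A0 + 0xC1EE = 0x1988E → wrap carry → 0x988F
  0x988F + 0x9EBB = 0x1374A → wrap carry → 0x374B
One's-complement sum = 0x374B.
Checksum = ~0x374B & 0xFFFF = 0xC8B4.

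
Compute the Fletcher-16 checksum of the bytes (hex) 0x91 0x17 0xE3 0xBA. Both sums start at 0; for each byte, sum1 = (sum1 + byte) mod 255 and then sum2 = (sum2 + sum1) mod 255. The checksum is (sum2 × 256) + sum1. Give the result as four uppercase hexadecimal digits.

Running sums (mod 255):
  after byte 0 (0x91): sum1=145, sum2=145
  after byte 1 (0x17): sum1=168, sum2=58
  after byte 2 (0xE3): sum1=140, sum2=198
  after byte 3 (0xBA): sum1=71, sum2=14
Checksum = sum2·256 + sum1 = 14·256 + 71 = 3655 = 0x0E47.

0E47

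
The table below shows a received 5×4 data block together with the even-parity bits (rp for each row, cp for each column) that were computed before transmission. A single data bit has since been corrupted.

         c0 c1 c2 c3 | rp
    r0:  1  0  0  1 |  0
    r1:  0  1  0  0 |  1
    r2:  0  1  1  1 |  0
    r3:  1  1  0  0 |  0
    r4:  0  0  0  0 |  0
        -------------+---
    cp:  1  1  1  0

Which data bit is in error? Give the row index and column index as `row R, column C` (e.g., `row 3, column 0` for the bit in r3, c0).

row 2, column 0

Recompute each row's even parity and compare to rp:
  r0: data parity 0, sent rp 0 → ok
  r1: data parity 1, sent rp 1 → ok
  r2: data parity 1, sent rp 0 → mismatch
  r3: data parity 0, sent rp 0 → ok
  r4: data parity 0, sent rp 0 → ok
Recompute each column's even parity and compare to cp:
  c0: data parity 0, sent cp 1 → mismatch
  c1: data parity 1, sent cp 1 → ok
  c2: data parity 1, sent cp 1 → ok
  c3: data parity 0, sent cp 0 → ok
Exactly one row (r2) and one column (c0) fail → the flipped bit is at their intersection.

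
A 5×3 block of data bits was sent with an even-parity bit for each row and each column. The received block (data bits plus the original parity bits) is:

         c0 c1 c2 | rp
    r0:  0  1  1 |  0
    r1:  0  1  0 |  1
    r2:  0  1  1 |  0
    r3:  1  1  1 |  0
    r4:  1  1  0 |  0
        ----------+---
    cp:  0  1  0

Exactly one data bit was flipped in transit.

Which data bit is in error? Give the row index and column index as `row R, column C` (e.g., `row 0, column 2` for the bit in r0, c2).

row 3, column 2

Recompute each row's even parity and compare to rp:
  r0: data parity 0, sent rp 0 → ok
  r1: data parity 1, sent rp 1 → ok
  r2: data parity 0, sent rp 0 → ok
  r3: data parity 1, sent rp 0 → mismatch
  r4: data parity 0, sent rp 0 → ok
Recompute each column's even parity and compare to cp:
  c0: data parity 0, sent cp 0 → ok
  c1: data parity 1, sent cp 1 → ok
  c2: data parity 1, sent cp 0 → mismatch
Exactly one row (r3) and one column (c2) fail → the flipped bit is at their intersection.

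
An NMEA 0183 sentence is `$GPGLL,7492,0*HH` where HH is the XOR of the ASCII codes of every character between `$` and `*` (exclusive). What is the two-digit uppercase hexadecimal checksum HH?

XOR the ASCII codes of the payload characters:
  'G' = 0x47 → acc = 0x47
  'P' = 0x50 → acc = 0x17
  'G' = 0x47 → acc = 0x50
  'L' = 0x4C → acc = 0x1C
  'L' = 0x4C → acc = 0x50
  ',' = 0x2C → acc = 0x7C
  '7' = 0x37 → acc = 0x4B
  '4' = 0x34 → acc = 0x7F
  '9' = 0x39 → acc = 0x46
  '2' = 0x32 → acc = 0x74
  ',' = 0x2C → acc = 0x58
  '0' = 0x30 → acc = 0x68
Checksum = 0x68.

68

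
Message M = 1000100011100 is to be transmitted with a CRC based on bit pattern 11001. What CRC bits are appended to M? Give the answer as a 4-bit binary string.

0111

Append 4 zeros: 10001000111000000. Divide by 11001 (XOR where the leading bit is 1):
  pos 0: 10001 XOR 11001 = 01000
  pos 1: 10000 XOR 11001 = 01001
  pos 2: 10010 XOR 11001 = 01011
  pos 3: 10110 XOR 11001 = 01111
  pos 4: 11111 XOR 11001 = 00110
  pos 6: 11011 XOR 11001 = 00010
  pos 9: 10000 XOR 11001 = 01001
  pos 10: 10010 XOR 11001 = 01011
  pos 11: 10110 XOR 11001 = 01111
  pos 12: 11110 XOR 11001 = 00111
Remainder (last 4 bits) = 0111. This is the CRC / FCS.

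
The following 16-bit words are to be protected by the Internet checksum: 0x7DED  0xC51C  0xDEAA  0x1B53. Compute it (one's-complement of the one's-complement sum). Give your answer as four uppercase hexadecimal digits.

C2F7

One's-complement addition (fold any carry out of bit 15 back into bit 0):
  0x7DED + 0xC51C = 0x14309 → wrap carry → 0x430A
  0x430A + 0xDEAA = 0x121B4 → wrap carry → 0x21B5
  0x21B5 + 0x1B53 = 0x03D08
One's-complement sum = 0x3D08.
Checksum = ~0x3D08 & 0xFFFF = 0xC2F7.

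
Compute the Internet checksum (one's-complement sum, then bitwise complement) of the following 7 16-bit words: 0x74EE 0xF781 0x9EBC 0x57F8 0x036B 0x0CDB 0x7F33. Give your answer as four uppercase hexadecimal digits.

One's-complement addition (fold any carry out of bit 15 back into bit 0):
  0x74EE + 0xF781 = 0x16C6F → wrap carry → 0x6C70
  0x6C70 + 0x9EBC = 0x10B2C → wrap carry → 0x0B2D
  0x0B2D + 0x57F8 = 0x06325
  0x6325 + 0x036B = 0x06690
  0x6690 + 0x0CDB = 0x0736B
  0x736B + 0x7F33 = 0x0F29E
One's-complement sum = 0xF29E.
Checksum = ~0xF29E & 0xFFFF = 0x0D61.

0D61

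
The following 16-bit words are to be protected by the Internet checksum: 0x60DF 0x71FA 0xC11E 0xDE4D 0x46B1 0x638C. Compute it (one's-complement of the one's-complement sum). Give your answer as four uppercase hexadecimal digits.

E37B

One's-complement addition (fold any carry out of bit 15 back into bit 0):
  0x60DF + 0x71FA = 0x0D2D9
  0xD2D9 + 0xC11E = 0x193F7 → wrap carry → 0x93F8
  0x93F8 + 0xDE4D = 0x17245 → wrap carry → 0x7246
  0x7246 + 0x46B1 = 0x0B8F7
  0xB8F7 + 0x638C = 0x11C83 → wrap carry → 0x1C84
One's-complement sum = 0x1C84.
Checksum = ~0x1C84 & 0xFFFF = 0xE37B.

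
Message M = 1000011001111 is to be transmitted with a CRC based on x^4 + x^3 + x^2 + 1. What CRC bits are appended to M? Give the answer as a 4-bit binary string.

0100

Append 4 zeros: 10000110011110000. Divide by 11101 (XOR where the leading bit is 1):
  pos 0: 10000 XOR 11101 = 01101
  pos 1: 11011 XOR 11101 = 00110
  pos 3: 11010 XOR 11101 = 00111
  pos 5: 11101 XOR 11101 = 00000
  pos 10: 11100 XOR 11101 = 00001
Remainder (last 4 bits) = 0100. This is the CRC / FCS.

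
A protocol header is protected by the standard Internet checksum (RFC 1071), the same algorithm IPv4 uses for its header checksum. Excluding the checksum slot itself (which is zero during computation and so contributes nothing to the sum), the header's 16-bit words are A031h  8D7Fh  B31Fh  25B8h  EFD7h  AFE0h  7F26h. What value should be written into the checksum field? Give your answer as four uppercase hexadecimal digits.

DA97

One's-complement addition (fold any carry out of bit 15 back into bit 0):
  0xA031 + 0x8D7F = 0x12DB0 → wrap carry → 0x2DB1
  0x2DB1 + 0xB31F = 0x0E0D0
  0xE0D0 + 0x25B8 = 0x10688 → wrap carry → 0x0689
  0x0689 + 0xEFD7 = 0x0F660
  0xF660 + 0xAFE0 = 0x1A640 → wrap carry → 0xA641
  0xA641 + 0x7F26 = 0x12567 → wrap carry → 0x2568
One's-complement sum = 0x2568.
Checksum = ~0x2568 & 0xFFFF = 0xDA97.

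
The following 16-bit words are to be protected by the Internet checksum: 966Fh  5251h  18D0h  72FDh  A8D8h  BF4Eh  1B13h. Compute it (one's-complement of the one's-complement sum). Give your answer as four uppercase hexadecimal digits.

0837

One's-complement addition (fold any carry out of bit 15 back into bit 0):
  0x966F + 0x5251 = 0x0E8C0
  0xE8C0 + 0x18D0 = 0x10190 → wrap carry → 0x0191
  0x0191 + 0x72FD = 0x0748E
  0x748E + 0xA8D8 = 0x11D66 → wrap carry → 0x1D67
  0x1D67 + 0xBF4E = 0x0DCB5
  0xDCB5 + 0x1B13 = 0x0F7C8
One's-complement sum = 0xF7C8.
Checksum = ~0xF7C8 & 0xFFFF = 0x0837.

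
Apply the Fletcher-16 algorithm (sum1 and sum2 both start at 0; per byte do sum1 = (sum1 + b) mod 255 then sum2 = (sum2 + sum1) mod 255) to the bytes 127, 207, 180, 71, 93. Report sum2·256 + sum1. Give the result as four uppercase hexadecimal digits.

C6A8

Running sums (mod 255):
  after byte 0 (127): sum1=127, sum2=127
  after byte 1 (207): sum1=79, sum2=206
  after byte 2 (180): sum1=4, sum2=210
  after byte 3 (71): sum1=75, sum2=30
  after byte 4 (93): sum1=168, sum2=198
Checksum = sum2·256 + sum1 = 198·256 + 168 = 50856 = 0xC6A8.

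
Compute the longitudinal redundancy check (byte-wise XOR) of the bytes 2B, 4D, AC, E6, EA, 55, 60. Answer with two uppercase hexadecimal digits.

F3

XOR the bytes together:
  start with 0x2B
  0x2B ⊕ 0x4D = 0x66
  0x66 ⊕ 0xAC = 0xCA
  0xCA ⊕ 0xE6 = 0x2C
  0x2C ⊕ 0xEA = 0xC6
  0xC6 ⊕ 0x55 = 0x93
  0x93 ⊕ 0x60 = 0xF3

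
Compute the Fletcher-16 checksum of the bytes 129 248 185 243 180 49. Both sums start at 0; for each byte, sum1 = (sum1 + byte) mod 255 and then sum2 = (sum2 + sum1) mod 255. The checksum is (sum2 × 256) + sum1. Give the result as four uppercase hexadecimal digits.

Running sums (mod 255):
  after byte 0 (129): sum1=129, sum2=129
  after byte 1 (248): sum1=122, sum2=251
  after byte 2 (185): sum1=52, sum2=48
  after byte 3 (243): sum1=40, sum2=88
  after byte 4 (180): sum1=220, sum2=53
  after byte 5 (49): sum1=14, sum2=67
Checksum = sum2·256 + sum1 = 67·256 + 14 = 17166 = 0x430E.

430E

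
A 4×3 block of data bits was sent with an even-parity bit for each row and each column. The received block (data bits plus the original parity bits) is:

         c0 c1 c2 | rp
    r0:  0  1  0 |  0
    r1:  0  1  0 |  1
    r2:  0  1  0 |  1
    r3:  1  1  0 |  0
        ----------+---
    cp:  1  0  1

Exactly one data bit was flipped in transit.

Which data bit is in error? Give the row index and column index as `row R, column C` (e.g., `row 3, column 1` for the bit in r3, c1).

row 0, column 2

Recompute each row's even parity and compare to rp:
  r0: data parity 1, sent rp 0 → mismatch
  r1: data parity 1, sent rp 1 → ok
  r2: data parity 1, sent rp 1 → ok
  r3: data parity 0, sent rp 0 → ok
Recompute each column's even parity and compare to cp:
  c0: data parity 1, sent cp 1 → ok
  c1: data parity 0, sent cp 0 → ok
  c2: data parity 0, sent cp 1 → mismatch
Exactly one row (r0) and one column (c2) fail → the flipped bit is at their intersection.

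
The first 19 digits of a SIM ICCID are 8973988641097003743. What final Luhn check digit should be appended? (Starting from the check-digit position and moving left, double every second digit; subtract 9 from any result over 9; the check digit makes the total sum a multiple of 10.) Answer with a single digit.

Partial digits right→left: 3 4 7 3 0 0 7 9 0 1 4 6 8 8 9 3 7 9 8
Double every second digit counting from the check-digit position (so the 1st, 3rd, 5th, ... of the partial from the right).
  doubled (with −9 where >9): 6 5 0 5 0 8 7 9 5 7 → sum 52
  kept as-is: 4 3 0 9 1 6 8 3 9 → sum 43
Total = 52 + 43 = 95.
Check digit = (10 − (95 mod 10)) mod 10 = 5.

5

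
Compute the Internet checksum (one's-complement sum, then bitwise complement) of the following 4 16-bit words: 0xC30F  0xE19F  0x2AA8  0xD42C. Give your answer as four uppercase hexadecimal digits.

5C7B

One's-complement addition (fold any carry out of bit 15 back into bit 0):
  0xC30F + 0xE19F = 0x1A4AE → wrap carry → 0xA4AF
  0xA4AF + 0x2AA8 = 0x0CF57
  0xCF57 + 0xD42C = 0x1A383 → wrap carry → 0xA384
One's-complement sum = 0xA384.
Checksum = ~0xA384 & 0xFFFF = 0x5C7B.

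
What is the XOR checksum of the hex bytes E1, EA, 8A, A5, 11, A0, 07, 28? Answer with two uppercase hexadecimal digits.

XOR the bytes together:
  start with 0xE1
  0xE1 ⊕ 0xEA = 0x0B
  0x0B ⊕ 0x8A = 0x81
  0x81 ⊕ 0xA5 = 0x24
  0x24 ⊕ 0x11 = 0x35
  0x35 ⊕ 0xA0 = 0x95
  0x95 ⊕ 0x07 = 0x92
  0x92 ⊕ 0x28 = 0xBA

BA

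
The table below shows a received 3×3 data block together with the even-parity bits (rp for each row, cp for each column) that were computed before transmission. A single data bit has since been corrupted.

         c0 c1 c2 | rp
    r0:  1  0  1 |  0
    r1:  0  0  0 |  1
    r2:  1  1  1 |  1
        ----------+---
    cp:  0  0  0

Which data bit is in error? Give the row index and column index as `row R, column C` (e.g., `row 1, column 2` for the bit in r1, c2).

row 1, column 1

Recompute each row's even parity and compare to rp:
  r0: data parity 0, sent rp 0 → ok
  r1: data parity 0, sent rp 1 → mismatch
  r2: data parity 1, sent rp 1 → ok
Recompute each column's even parity and compare to cp:
  c0: data parity 0, sent cp 0 → ok
  c1: data parity 1, sent cp 0 → mismatch
  c2: data parity 0, sent cp 0 → ok
Exactly one row (r1) and one column (c1) fail → the flipped bit is at their intersection.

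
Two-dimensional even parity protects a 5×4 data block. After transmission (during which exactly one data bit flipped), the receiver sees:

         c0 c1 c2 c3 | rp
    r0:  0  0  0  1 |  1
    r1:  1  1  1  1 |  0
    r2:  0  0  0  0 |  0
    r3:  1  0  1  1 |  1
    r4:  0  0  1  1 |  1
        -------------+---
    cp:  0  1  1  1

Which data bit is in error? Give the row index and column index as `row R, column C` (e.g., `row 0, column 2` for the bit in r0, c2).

row 4, column 3

Recompute each row's even parity and compare to rp:
  r0: data parity 1, sent rp 1 → ok
  r1: data parity 0, sent rp 0 → ok
  r2: data parity 0, sent rp 0 → ok
  r3: data parity 1, sent rp 1 → ok
  r4: data parity 0, sent rp 1 → mismatch
Recompute each column's even parity and compare to cp:
  c0: data parity 0, sent cp 0 → ok
  c1: data parity 1, sent cp 1 → ok
  c2: data parity 1, sent cp 1 → ok
  c3: data parity 0, sent cp 1 → mismatch
Exactly one row (r4) and one column (c3) fail → the flipped bit is at their intersection.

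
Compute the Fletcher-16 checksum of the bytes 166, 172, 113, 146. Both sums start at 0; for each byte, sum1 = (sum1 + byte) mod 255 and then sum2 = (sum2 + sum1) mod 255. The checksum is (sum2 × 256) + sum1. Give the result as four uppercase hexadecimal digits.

1657

Running sums (mod 255):
  after byte 0 (166): sum1=166, sum2=166
  after byte 1 (172): sum1=83, sum2=249
  after byte 2 (113): sum1=196, sum2=190
  after byte 3 (146): sum1=87, sum2=22
Checksum = sum2·256 + sum1 = 22·256 + 87 = 5719 = 0x1657.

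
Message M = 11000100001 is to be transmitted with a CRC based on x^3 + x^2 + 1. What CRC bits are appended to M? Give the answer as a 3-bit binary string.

010

Append 3 zeros: 11000100001000. Divide by 1101 (XOR where the leading bit is 1):
  pos 0: 1100 XOR 1101 = 0001
  pos 3: 1010 XOR 1101 = 0111
  pos 4: 1110 XOR 1101 = 0011
  pos 6: 1100 XOR 1101 = 0001
  pos 9: 1100 XOR 1101 = 0001
Remainder (last 3 bits) = 010. This is the CRC / FCS.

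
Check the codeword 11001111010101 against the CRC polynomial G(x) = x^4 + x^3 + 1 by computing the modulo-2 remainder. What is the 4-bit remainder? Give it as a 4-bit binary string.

Modulo-2 division of 11001111010101 by 11001:
  pos 0: 11001 XOR 11001 = 00000
  pos 5: 11101 XOR 11001 = 00100
  pos 7: 10001 XOR 11001 = 01000
  pos 8: 10000 XOR 11001 = 01001
  pos 9: 10011 XOR 11001 = 01010
Remainder = 1010 (nonzero — an error is detected).

1010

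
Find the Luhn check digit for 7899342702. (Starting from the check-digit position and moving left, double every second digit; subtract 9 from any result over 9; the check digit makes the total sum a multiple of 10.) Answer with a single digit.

6

Partial digits right→left: 2 0 7 2 4 3 9 9 8 7
Double every second digit counting from the check-digit position (so the 1st, 3rd, 5th, ... of the partial from the right).
  doubled (with −9 where >9): 4 5 8 9 7 → sum 33
  kept as-is: 0 2 3 9 7 → sum 21
Total = 33 + 21 = 54.
Check digit = (10 − (54 mod 10)) mod 10 = 6.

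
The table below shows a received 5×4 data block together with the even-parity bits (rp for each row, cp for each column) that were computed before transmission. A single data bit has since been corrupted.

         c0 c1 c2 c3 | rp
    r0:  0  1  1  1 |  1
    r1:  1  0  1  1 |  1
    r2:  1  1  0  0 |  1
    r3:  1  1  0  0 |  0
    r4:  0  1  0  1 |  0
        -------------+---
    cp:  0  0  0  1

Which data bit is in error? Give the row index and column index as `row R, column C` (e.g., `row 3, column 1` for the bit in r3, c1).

Recompute each row's even parity and compare to rp:
  r0: data parity 1, sent rp 1 → ok
  r1: data parity 1, sent rp 1 → ok
  r2: data parity 0, sent rp 1 → mismatch
  r3: data parity 0, sent rp 0 → ok
  r4: data parity 0, sent rp 0 → ok
Recompute each column's even parity and compare to cp:
  c0: data parity 1, sent cp 0 → mismatch
  c1: data parity 0, sent cp 0 → ok
  c2: data parity 0, sent cp 0 → ok
  c3: data parity 1, sent cp 1 → ok
Exactly one row (r2) and one column (c0) fail → the flipped bit is at their intersection.

row 2, column 0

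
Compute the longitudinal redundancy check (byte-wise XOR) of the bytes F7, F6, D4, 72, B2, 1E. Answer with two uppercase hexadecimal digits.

XOR the bytes together:
  start with 0xF7
  0xF7 ⊕ 0xF6 = 0x01
  0x01 ⊕ 0xD4 = 0xD5
  0xD5 ⊕ 0x72 = 0xA7
  0xA7 ⊕ 0xB2 = 0x15
  0x15 ⊕ 0x1E = 0x0B

0B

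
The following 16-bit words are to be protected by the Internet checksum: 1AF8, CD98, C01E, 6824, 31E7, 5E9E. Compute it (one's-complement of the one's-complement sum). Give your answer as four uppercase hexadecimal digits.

5EA6

One's-complement addition (fold any carry out of bit 15 back into bit 0):
  0x1AF8 + 0xCD98 = 0x0E890
  0xE890 + 0xC01E = 0x1A8AE → wrap carry → 0xA8AF
  0xA8AF + 0x6824 = 0x110D3 → wrap carry → 0x10D4
  0x10D4 + 0x31E7 = 0x042BB
  0x42BB + 0x5E9E = 0x0A159
One's-complement sum = 0xA159.
Checksum = ~0xA159 & 0xFFFF = 0x5EA6.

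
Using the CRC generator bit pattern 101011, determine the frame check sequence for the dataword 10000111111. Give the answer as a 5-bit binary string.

Append 5 zeros: 1000011111100000. Divide by 101011 (XOR where the leading bit is 1):
  pos 0: 100001 XOR 101011 = 001010
  pos 2: 101011 XOR 101011 = 000000
  pos 8: 111000 XOR 101011 = 010011
  pos 9: 100110 XOR 101011 = 001101
Remainder (last 5 bits) = 11010. This is the CRC / FCS.

11010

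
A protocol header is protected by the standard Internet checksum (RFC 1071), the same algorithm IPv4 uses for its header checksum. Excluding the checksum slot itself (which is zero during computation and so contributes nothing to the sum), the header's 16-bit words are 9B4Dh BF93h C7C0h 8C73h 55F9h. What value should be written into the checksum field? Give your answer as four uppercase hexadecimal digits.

FAF0

One's-complement addition (fold any carry out of bit 15 back into bit 0):
  0x9B4D + 0xBF93 = 0x15AE0 → wrap carry → 0x5AE1
  0x5AE1 + 0xC7C0 = 0x122A1 → wrap carry → 0x22A2
  0x22A2 + 0x8C73 = 0x0AF15
  0xAF15 + 0x55F9 = 0x1050E → wrap carry → 0x050F
One's-complement sum = 0x050F.
Checksum = ~0x050F & 0xFFFF = 0xFAF0.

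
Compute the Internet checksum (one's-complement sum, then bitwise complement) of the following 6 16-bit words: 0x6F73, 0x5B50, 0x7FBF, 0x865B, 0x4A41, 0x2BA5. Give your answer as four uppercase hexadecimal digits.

One's-complement addition (fold any carry out of bit 15 back into bit 0):
  0x6F73 + 0x5B50 = 0x0CAC3
  0xCAC3 + 0x7FBF = 0x14A82 → wrap carry → 0x4A83
  0x4A83 + 0x865B = 0x0D0DE
  0xD0DE + 0x4A41 = 0x11B1F → wrap carry → 0x1B20
  0x1B20 + 0x2BA5 = 0x046C5
One's-complement sum = 0x46C5.
Checksum = ~0x46C5 & 0xFFFF = 0xB93A.

B93A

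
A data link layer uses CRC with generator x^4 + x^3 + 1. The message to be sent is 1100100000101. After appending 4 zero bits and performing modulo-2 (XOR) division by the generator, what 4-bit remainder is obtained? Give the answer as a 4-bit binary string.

0110

Append 4 zeros: 11001000001010000. Divide by 11001 (XOR where the leading bit is 1):
  pos 0: 11001 XOR 11001 = 00000
  pos 10: 10100 XOR 11001 = 01101
  pos 11: 11010 XOR 11001 = 00011
Remainder (last 4 bits) = 0110. This is the CRC / FCS.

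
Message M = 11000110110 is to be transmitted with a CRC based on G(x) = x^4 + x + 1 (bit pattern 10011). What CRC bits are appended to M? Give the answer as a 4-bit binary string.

Append 4 zeros: 110001101100000. Divide by 10011 (XOR where the leading bit is 1):
  pos 0: 11000 XOR 10011 = 01011
  pos 1: 10111 XOR 10011 = 00100
  pos 3: 10010 XOR 10011 = 00001
  pos 7: 11100 XOR 10011 = 01111
  pos 8: 11110 XOR 10011 = 01101
  pos 9: 11010 XOR 10011 = 01001
  pos 10: 10010 XOR 10011 = 00001
Remainder (last 4 bits) = 0001. This is the CRC / FCS.

0001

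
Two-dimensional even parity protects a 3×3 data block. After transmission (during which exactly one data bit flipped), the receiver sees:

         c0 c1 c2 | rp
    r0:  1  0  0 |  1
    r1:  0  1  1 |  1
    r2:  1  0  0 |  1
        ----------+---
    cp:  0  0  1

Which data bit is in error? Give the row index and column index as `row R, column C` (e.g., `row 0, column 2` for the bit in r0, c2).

row 1, column 1

Recompute each row's even parity and compare to rp:
  r0: data parity 1, sent rp 1 → ok
  r1: data parity 0, sent rp 1 → mismatch
  r2: data parity 1, sent rp 1 → ok
Recompute each column's even parity and compare to cp:
  c0: data parity 0, sent cp 0 → ok
  c1: data parity 1, sent cp 0 → mismatch
  c2: data parity 1, sent cp 1 → ok
Exactly one row (r1) and one column (c1) fail → the flipped bit is at their intersection.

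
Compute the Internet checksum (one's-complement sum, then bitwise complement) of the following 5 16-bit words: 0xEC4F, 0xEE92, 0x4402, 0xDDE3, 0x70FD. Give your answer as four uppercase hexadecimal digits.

9239

One's-complement addition (fold any carry out of bit 15 back into bit 0):
  0xEC4F + 0xEE92 = 0x1DAE1 → wrap carry → 0xDAE2
  0xDAE2 + 0x4402 = 0x11EE4 → wrap carry → 0x1EE5
  0x1EE5 + 0xDDE3 = 0x0FCC8
  0xFCC8 + 0x70FD = 0x16DC5 → wrap carry → 0x6DC6
One's-complement sum = 0x6DC6.
Checksum = ~0x6DC6 & 0xFFFF = 0x9239.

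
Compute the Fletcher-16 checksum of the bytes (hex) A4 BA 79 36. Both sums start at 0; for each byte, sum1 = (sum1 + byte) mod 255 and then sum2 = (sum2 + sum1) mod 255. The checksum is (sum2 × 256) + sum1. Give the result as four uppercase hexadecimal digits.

Running sums (mod 255):
  after byte 0 (A4): sum1=164, sum2=164
  after byte 1 (BA): sum1=95, sum2=4
  after byte 2 (79): sum1=216, sum2=220
  after byte 3 (36): sum1=15, sum2=235
Checksum = sum2·256 + sum1 = 235·256 + 15 = 60175 = 0xEB0F.

EB0F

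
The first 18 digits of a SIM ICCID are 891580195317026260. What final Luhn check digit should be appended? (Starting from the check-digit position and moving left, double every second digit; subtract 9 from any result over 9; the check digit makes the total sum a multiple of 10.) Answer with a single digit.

6

Partial digits right→left: 0 6 2 6 2 0 7 1 3 5 9 1 0 8 5 1 9 8
Double every second digit counting from the check-digit position (so the 1st, 3rd, 5th, ... of the partial from the right).
  doubled (with −9 where >9): 0 4 4 5 6 9 0 1 9 → sum 38
  kept as-is: 6 6 0 1 5 1 8 1 8 → sum 36
Total = 38 + 36 = 74.
Check digit = (10 − (74 mod 10)) mod 10 = 6.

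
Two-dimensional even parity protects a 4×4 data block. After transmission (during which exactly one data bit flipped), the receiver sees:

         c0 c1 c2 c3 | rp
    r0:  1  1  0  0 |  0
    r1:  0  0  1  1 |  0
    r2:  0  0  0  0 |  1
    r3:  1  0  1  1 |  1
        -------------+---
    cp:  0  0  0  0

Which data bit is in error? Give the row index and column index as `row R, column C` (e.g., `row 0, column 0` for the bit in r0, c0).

row 2, column 1

Recompute each row's even parity and compare to rp:
  r0: data parity 0, sent rp 0 → ok
  r1: data parity 0, sent rp 0 → ok
  r2: data parity 0, sent rp 1 → mismatch
  r3: data parity 1, sent rp 1 → ok
Recompute each column's even parity and compare to cp:
  c0: data parity 0, sent cp 0 → ok
  c1: data parity 1, sent cp 0 → mismatch
  c2: data parity 0, sent cp 0 → ok
  c3: data parity 0, sent cp 0 → ok
Exactly one row (r2) and one column (c1) fail → the flipped bit is at their intersection.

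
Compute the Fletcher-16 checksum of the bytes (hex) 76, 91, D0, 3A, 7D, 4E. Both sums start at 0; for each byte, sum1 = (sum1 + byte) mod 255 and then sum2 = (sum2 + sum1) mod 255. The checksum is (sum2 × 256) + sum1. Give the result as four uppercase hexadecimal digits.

D9DE

Running sums (mod 255):
  after byte 0 (76): sum1=118, sum2=118
  after byte 1 (91): sum1=8, sum2=126
  after byte 2 (D0): sum1=216, sum2=87
  after byte 3 (3A): sum1=19, sum2=106
  after byte 4 (7D): sum1=144, sum2=250
  after byte 5 (4E): sum1=222, sum2=217
Checksum = sum2·256 + sum1 = 217·256 + 222 = 55774 = 0xD9DE.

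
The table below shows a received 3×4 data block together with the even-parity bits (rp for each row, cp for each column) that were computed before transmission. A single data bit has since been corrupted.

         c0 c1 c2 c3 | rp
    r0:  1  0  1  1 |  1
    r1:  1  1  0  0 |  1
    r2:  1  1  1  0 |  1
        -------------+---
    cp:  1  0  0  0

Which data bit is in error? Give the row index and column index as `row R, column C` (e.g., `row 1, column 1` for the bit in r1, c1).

row 1, column 3

Recompute each row's even parity and compare to rp:
  r0: data parity 1, sent rp 1 → ok
  r1: data parity 0, sent rp 1 → mismatch
  r2: data parity 1, sent rp 1 → ok
Recompute each column's even parity and compare to cp:
  c0: data parity 1, sent cp 1 → ok
  c1: data parity 0, sent cp 0 → ok
  c2: data parity 0, sent cp 0 → ok
  c3: data parity 1, sent cp 0 → mismatch
Exactly one row (r1) and one column (c3) fail → the flipped bit is at their intersection.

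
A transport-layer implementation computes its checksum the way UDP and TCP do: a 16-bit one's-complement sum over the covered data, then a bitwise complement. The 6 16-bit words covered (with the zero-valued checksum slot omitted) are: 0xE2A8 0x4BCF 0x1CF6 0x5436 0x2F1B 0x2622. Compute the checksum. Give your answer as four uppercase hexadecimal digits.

0B1E

One's-complement addition (fold any carry out of bit 15 back into bit 0):
  0xE2A8 + 0x4BCF = 0x12E77 → wrap carry → 0x2E78
  0x2E78 + 0x1CF6 = 0x04B6E
  0x4B6E + 0x5436 = 0x09FA4
  0x9FA4 + 0x2F1B = 0x0CEBF
  0xCEBF + 0x2622 = 0x0F4E1
One's-complement sum = 0xF4E1.
Checksum = ~0xF4E1 & 0xFFFF = 0x0B1E.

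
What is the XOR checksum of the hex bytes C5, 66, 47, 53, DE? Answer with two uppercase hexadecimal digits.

XOR the bytes together:
  start with 0xC5
  0xC5 ⊕ 0x66 = 0xA3
  0xA3 ⊕ 0x47 = 0xE4
  0xE4 ⊕ 0x53 = 0xB7
  0xB7 ⊕ 0xDE = 0x69

69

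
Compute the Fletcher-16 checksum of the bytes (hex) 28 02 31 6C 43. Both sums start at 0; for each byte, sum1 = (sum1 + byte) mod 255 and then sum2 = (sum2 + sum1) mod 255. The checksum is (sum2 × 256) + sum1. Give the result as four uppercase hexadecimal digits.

800B

Running sums (mod 255):
  after byte 0 (28): sum1=40, sum2=40
  after byte 1 (02): sum1=42, sum2=82
  after byte 2 (31): sum1=91, sum2=173
  after byte 3 (6C): sum1=199, sum2=117
  after byte 4 (43): sum1=11, sum2=128
Checksum = sum2·256 + sum1 = 128·256 + 11 = 32779 = 0x800B.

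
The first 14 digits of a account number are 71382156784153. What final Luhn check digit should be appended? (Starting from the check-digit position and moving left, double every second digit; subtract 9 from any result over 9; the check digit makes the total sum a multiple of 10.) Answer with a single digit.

Partial digits right→left: 3 5 1 4 8 7 6 5 1 2 8 3 1 7
Double every second digit counting from the check-digit position (so the 1st, 3rd, 5th, ... of the partial from the right).
  doubled (with −9 where >9): 6 2 7 3 2 7 2 → sum 29
  kept as-is: 5 4 7 5 2 3 7 → sum 33
Total = 29 + 33 = 62.
Check digit = (10 − (62 mod 10)) mod 10 = 8.

8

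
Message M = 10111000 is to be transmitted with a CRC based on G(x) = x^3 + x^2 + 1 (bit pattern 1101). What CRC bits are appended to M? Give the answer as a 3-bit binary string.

000

Append 3 zeros: 10111000000. Divide by 1101 (XOR where the leading bit is 1):
  pos 0: 1011 XOR 1101 = 0110
  pos 1: 1101 XOR 1101 = 0000
Remainder (last 3 bits) = 000. This is the CRC / FCS.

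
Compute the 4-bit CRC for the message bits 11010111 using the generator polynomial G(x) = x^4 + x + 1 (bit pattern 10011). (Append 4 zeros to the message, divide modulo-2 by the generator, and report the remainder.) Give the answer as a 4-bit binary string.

Append 4 zeros: 110101110000. Divide by 10011 (XOR where the leading bit is 1):
  pos 0: 11010 XOR 10011 = 01001
  pos 1: 10011 XOR 10011 = 00000
  pos 6: 11000 XOR 10011 = 01011
  pos 7: 10110 XOR 10011 = 00101
Remainder (last 4 bits) = 0101. This is the CRC / FCS.

0101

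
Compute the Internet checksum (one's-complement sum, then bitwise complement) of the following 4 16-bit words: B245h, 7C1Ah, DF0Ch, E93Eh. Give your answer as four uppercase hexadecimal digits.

0954

One's-complement addition (fold any carry out of bit 15 back into bit 0):
  0xB245 + 0x7C1A = 0x12E5F → wrap carry → 0x2E60
  0x2E60 + 0xDF0C = 0x10D6C → wrap carry → 0x0D6D
  0x0D6D + 0xE93E = 0x0F6AB
One's-complement sum = 0xF6AB.
Checksum = ~0xF6AB & 0xFFFF = 0x0954.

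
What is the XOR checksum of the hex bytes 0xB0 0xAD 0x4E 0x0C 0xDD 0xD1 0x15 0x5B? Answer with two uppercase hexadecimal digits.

XOR the bytes together:
  start with 0xB0
  0xB0 ⊕ 0xAD = 0x1D
  0x1D ⊕ 0x4E = 0x53
  0x53 ⊕ 0x0C = 0x5F
  0x5F ⊕ 0xDD = 0x82
  0x82 ⊕ 0xD1 = 0x53
  0x53 ⊕ 0x15 = 0x46
  0x46 ⊕ 0x5B = 0x1D

1D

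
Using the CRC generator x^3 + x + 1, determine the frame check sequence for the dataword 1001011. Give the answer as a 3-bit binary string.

100

Append 3 zeros: 1001011000. Divide by 1011 (XOR where the leading bit is 1):
  pos 0: 1001 XOR 1011 = 0010
  pos 2: 1001 XOR 1011 = 0010
  pos 4: 1010 XOR 1011 = 0001
Remainder (last 3 bits) = 100. This is the CRC / FCS.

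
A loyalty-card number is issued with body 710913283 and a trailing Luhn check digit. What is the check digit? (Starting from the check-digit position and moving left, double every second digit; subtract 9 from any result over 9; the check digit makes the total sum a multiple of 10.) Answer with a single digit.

Partial digits right→left: 3 8 2 3 1 9 0 1 7
Double every second digit counting from the check-digit position (so the 1st, 3rd, 5th, ... of the partial from the right).
  doubled (with −9 where >9): 6 4 2 0 5 → sum 17
  kept as-is: 8 3 9 1 → sum 21
Total = 17 + 21 = 38.
Check digit = (10 − (38 mod 10)) mod 10 = 2.

2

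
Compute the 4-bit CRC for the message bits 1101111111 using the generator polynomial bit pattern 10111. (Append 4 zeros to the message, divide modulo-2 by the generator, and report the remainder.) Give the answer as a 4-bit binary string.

1000

Append 4 zeros: 11011111110000. Divide by 10111 (XOR where the leading bit is 1):
  pos 0: 11011 XOR 10111 = 01100
  pos 1: 11001 XOR 10111 = 01110
  pos 2: 11101 XOR 10111 = 01010
  pos 3: 10101 XOR 10111 = 00010
  pos 6: 10110 XOR 10111 = 00001
Remainder (last 4 bits) = 1000. This is the CRC / FCS.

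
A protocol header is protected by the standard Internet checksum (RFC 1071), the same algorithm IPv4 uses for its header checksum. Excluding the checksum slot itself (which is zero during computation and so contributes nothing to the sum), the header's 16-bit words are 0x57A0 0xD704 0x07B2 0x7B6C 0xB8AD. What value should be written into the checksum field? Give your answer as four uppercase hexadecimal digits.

958E

One's-complement addition (fold any carry out of bit 15 back into bit 0):
  0x57A0 + 0xD704 = 0x12EA4 → wrap carry → 0x2EA5
  0x2EA5 + 0x07B2 = 0x03657
  0x3657 + 0x7B6C = 0x0B1C3
  0xB1C3 + 0xB8AD = 0x16A70 → wrap carry → 0x6A71
One's-complement sum = 0x6A71.
Checksum = ~0x6A71 & 0xFFFF = 0x958E.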